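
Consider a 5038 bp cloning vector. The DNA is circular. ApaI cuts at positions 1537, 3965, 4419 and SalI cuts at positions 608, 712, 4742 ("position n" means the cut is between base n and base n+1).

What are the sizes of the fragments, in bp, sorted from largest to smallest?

Combined cut positions (sorted): 608, 712, 1537, 3965, 4419, 4742.
Circular molecule, 6 cuts → 6 fragments:
  712 − 608 = 104 bp
  1537 − 712 = 825 bp
  3965 − 1537 = 2428 bp
  4419 − 3965 = 454 bp
  4742 − 4419 = 323 bp
  wrap: 5038 − 4742 + 608 = 904 bp
Sorted largest to smallest: 2428, 904, 825, 454, 323, 104 bp.

2428, 904, 825, 454, 323, 104 bp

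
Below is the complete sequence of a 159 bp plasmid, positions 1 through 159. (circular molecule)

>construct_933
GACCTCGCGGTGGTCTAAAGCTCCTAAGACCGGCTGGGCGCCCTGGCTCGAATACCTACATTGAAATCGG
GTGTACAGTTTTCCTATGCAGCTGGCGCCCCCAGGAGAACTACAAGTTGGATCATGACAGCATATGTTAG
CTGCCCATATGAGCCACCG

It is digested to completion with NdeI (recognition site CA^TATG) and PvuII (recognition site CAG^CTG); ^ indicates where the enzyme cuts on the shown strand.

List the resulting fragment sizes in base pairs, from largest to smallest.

NdeI sites (CATATG) start at positions 131, 146.
NdeI cuts after base 2 of each site, so after positions 132, 147.
The PvuII site (CAGCTG) starts at position 89.
PvuII cuts after base 3 of each site, so after position 91.
Combined cut positions: 91, 132, 147.
Circular molecule, 3 cuts → 3 fragments:
  92–132 → 41 bp
  133–147 → 15 bp
  148–159 then 1–91 → 12 + 91 = 103 bp
Sorted largest to smallest: 103, 41, 15 bp.

103, 41, 15 bp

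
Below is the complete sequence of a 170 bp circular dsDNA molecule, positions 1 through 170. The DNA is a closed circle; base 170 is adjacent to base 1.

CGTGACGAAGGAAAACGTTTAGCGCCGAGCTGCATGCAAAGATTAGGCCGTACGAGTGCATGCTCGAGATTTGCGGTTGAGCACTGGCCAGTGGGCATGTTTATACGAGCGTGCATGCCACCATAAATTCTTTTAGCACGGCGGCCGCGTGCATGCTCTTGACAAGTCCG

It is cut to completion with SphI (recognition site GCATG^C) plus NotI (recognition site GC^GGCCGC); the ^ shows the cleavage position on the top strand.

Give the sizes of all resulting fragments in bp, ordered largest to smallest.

SphI sites (GCATGC) start at positions 32, 58, 113, 151.
SphI cuts after base 5 of each site (before the last base), so after positions 36, 62, 117, 155.
The NotI site (GCGGCCGC) starts at position 141.
NotI cuts after base 2 of each site, so after position 142.
Combined cut positions: 36, 62, 117, 142, 155.
Circular molecule, 5 cuts → 5 fragments:
  37–62 → 26 bp
  63–117 → 55 bp
  118–142 → 25 bp
  143–155 → 13 bp
  156–170 then 1–36 → 15 + 36 = 51 bp
Sorted largest to smallest: 55, 51, 26, 25, 13 bp.

55, 51, 26, 25, 13 bp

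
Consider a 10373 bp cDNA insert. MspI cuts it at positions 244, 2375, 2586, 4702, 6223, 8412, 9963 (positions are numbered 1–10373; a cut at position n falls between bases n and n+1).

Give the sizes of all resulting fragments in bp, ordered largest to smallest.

Linear molecule, 7 cuts → 8 fragments:
  244 − 0 = 244 bp
  2375 − 244 = 2131 bp
  2586 − 2375 = 211 bp
  4702 − 2586 = 2116 bp
  6223 − 4702 = 1521 bp
  8412 − 6223 = 2189 bp
  9963 − 8412 = 1551 bp
  10373 − 9963 = 410 bp
Sorted largest to smallest: 2189, 2131, 2116, 1551, 1521, 410, 244, 211 bp.

2189, 2131, 2116, 1551, 1521, 410, 244, 211 bp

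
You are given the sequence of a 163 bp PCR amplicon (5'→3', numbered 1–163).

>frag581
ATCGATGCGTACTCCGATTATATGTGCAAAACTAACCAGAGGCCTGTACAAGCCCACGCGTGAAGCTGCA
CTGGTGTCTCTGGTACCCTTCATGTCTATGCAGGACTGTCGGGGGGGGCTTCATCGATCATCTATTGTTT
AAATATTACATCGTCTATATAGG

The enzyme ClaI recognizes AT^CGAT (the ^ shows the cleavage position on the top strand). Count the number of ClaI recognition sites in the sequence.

ATCGAT occurs starting at positions 1, 123.
ClaI cuts at 2 sites.

2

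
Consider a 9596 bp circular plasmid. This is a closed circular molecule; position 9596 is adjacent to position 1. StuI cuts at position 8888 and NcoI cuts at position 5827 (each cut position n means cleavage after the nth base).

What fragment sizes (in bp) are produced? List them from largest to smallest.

6535, 3061 bp

Combined cut positions (sorted): 5827, 8888.
Circular molecule, 2 cuts → 2 fragments:
  8888 − 5827 = 3061 bp
  wrap: 9596 − 8888 + 5827 = 6535 bp
Sorted largest to smallest: 6535, 3061 bp.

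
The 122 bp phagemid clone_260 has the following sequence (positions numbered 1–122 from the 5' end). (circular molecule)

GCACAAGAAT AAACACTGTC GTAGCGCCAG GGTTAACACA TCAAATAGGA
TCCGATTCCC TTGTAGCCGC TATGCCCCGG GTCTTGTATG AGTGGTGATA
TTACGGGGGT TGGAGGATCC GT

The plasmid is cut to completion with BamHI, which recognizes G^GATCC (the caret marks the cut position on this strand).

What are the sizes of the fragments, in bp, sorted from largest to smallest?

BamHI sites (GGATCC) start at positions 48, 115.
BamHI cuts after the first base of each site, so after positions 48, 115.
Circular molecule, 2 cuts → 2 fragments:
  49–115 → 67 bp
  116–122 then 1–48 → 7 + 48 = 55 bp
Sorted largest to smallest: 67, 55 bp.

67, 55 bp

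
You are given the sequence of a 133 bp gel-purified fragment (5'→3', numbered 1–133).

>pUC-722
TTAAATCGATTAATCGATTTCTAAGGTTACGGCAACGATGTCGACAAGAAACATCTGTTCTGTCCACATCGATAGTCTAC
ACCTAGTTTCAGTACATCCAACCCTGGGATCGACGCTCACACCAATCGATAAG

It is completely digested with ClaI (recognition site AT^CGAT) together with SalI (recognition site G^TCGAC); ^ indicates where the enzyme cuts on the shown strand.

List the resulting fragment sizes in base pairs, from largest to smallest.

ClaI sites (ATCGAT) start at positions 5, 13, 68, 125.
ClaI cuts after base 2 of each site, so after positions 6, 14, 69, 126.
The SalI site (GTCGAC) starts at position 40.
SalI cuts after the first base of each site, so after position 40.
Combined cut positions: 6, 14, 40, 69, 126.
Linear molecule, 5 cuts → 6 fragments:
  1–6 → 6 bp
  7–14 → 8 bp
  15–40 → 26 bp
  41–69 → 29 bp
  70–126 → 57 bp
  127–133 → 7 bp
Sorted largest to smallest: 57, 29, 26, 8, 7, 6 bp.

57, 29, 26, 8, 7, 6 bp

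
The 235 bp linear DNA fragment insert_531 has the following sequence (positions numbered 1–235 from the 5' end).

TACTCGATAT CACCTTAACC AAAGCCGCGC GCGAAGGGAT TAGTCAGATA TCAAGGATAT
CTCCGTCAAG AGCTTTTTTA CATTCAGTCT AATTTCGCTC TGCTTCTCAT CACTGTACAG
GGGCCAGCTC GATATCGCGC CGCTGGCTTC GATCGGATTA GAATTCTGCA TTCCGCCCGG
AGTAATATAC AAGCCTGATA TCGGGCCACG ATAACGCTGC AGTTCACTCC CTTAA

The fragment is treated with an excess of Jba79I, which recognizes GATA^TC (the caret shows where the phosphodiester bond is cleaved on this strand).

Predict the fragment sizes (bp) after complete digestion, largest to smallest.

75, 66, 41, 35, 9, 9 bp

Jba79I sites (GATATC) start at positions 6, 47, 56, 131, 197.
Jba79I cuts after base 4 of each site, so after positions 9, 50, 59, 134, 200.
Linear molecule, 5 cuts → 6 fragments:
  1–9 → 9 bp
  10–50 → 41 bp
  51–59 → 9 bp
  60–134 → 75 bp
  135–200 → 66 bp
  201–235 → 35 bp
Sorted largest to smallest: 75, 66, 41, 35, 9, 9 bp.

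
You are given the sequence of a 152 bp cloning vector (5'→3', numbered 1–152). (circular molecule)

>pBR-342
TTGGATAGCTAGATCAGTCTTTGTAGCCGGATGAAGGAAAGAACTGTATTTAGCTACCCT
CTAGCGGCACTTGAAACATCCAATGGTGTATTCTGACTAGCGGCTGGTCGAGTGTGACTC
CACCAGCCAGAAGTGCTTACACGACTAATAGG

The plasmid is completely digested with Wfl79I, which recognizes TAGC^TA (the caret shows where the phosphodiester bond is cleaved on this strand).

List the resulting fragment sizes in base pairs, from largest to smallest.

107, 45 bp

Wfl79I sites (TAGCTA) start at positions 6, 51.
Wfl79I cuts after base 4 of each site, so after positions 9, 54.
Circular molecule, 2 cuts → 2 fragments:
  10–54 → 45 bp
  55–152 then 1–9 → 98 + 9 = 107 bp
Sorted largest to smallest: 107, 45 bp.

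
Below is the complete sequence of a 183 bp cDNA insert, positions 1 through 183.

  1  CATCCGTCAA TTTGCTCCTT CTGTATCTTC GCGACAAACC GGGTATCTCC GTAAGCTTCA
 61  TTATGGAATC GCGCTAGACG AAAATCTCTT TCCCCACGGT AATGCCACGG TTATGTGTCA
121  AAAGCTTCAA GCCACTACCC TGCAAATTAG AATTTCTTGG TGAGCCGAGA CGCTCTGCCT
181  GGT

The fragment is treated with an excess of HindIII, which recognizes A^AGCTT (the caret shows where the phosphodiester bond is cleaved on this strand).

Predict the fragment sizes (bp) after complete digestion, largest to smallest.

69, 61, 53 bp

HindIII sites (AAGCTT) start at positions 53, 122.
HindIII cuts after the first base of each site, so after positions 53, 122.
Linear molecule, 2 cuts → 3 fragments:
  1–53 → 53 bp
  54–122 → 69 bp
  123–183 → 61 bp
Sorted largest to smallest: 69, 61, 53 bp.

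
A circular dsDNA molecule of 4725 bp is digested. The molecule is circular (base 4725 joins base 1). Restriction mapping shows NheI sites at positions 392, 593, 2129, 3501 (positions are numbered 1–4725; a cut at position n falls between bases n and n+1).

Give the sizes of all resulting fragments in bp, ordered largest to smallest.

1616, 1536, 1372, 201 bp

Circular molecule, 4 cuts → 4 fragments:
  593 − 392 = 201 bp
  2129 − 593 = 1536 bp
  3501 − 2129 = 1372 bp
  wrap: 4725 − 3501 + 392 = 1616 bp
Sorted largest to smallest: 1616, 1536, 1372, 201 bp.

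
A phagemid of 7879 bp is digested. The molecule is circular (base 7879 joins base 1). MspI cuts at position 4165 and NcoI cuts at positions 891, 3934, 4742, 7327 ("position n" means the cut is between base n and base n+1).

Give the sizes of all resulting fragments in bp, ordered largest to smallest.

Combined cut positions (sorted): 891, 3934, 4165, 4742, 7327.
Circular molecule, 5 cuts → 5 fragments:
  3934 − 891 = 3043 bp
  4165 − 3934 = 231 bp
  4742 − 4165 = 577 bp
  7327 − 4742 = 2585 bp
  wrap: 7879 − 7327 + 891 = 1443 bp
Sorted largest to smallest: 3043, 2585, 1443, 577, 231 bp.

3043, 2585, 1443, 577, 231 bp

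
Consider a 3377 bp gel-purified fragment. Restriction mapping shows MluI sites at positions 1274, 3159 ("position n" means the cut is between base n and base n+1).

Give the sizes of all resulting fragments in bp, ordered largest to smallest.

Linear molecule, 2 cuts → 3 fragments:
  1274 − 0 = 1274 bp
  3159 − 1274 = 1885 bp
  3377 − 3159 = 218 bp
Sorted largest to smallest: 1885, 1274, 218 bp.

1885, 1274, 218 bp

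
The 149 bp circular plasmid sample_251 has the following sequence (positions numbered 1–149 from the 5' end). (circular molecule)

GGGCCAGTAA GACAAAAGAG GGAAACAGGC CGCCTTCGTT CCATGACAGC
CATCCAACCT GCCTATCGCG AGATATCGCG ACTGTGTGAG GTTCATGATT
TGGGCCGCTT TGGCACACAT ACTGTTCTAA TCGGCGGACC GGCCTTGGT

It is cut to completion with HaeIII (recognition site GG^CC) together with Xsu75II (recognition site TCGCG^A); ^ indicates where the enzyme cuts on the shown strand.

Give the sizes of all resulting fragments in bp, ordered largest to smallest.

HaeIII sites (GGCC) start at positions 2, 28, 103, 141.
HaeIII cuts after base 2 of each site, so after positions 3, 29, 104, 142.
Xsu75II sites (TCGCGA) start at positions 66, 76.
Xsu75II cuts after base 5 of each site (before the last base), so after positions 70, 80.
Combined cut positions: 3, 29, 70, 80, 104, 142.
Circular molecule, 6 cuts → 6 fragments:
  4–29 → 26 bp
  30–70 → 41 bp
  71–80 → 10 bp
  81–104 → 24 bp
  105–142 → 38 bp
  143–149 then 1–3 → 7 + 3 = 10 bp
Sorted largest to smallest: 41, 38, 26, 24, 10, 10 bp.

41, 38, 26, 24, 10, 10 bp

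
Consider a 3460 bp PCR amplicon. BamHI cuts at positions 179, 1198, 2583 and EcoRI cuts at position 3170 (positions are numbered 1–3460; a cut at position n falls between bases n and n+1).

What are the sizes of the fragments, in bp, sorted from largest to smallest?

1385, 1019, 587, 290, 179 bp

Combined cut positions (sorted): 179, 1198, 2583, 3170.
Linear molecule, 4 cuts → 5 fragments:
  179 − 0 = 179 bp
  1198 − 179 = 1019 bp
  2583 − 1198 = 1385 bp
  3170 − 2583 = 587 bp
  3460 − 3170 = 290 bp
Sorted largest to smallest: 1385, 1019, 587, 290, 179 bp.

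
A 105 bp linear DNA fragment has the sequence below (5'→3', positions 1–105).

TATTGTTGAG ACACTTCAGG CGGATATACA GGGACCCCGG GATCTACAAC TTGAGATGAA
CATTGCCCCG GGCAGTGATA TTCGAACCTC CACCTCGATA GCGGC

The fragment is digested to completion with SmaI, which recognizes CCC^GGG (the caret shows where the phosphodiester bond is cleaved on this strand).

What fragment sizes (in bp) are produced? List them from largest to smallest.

SmaI sites (CCCGGG) start at positions 36, 67.
SmaI cuts after base 3 of each site, so after positions 38, 69.
Linear molecule, 2 cuts → 3 fragments:
  1–38 → 38 bp
  39–69 → 31 bp
  70–105 → 36 bp
Sorted largest to smallest: 38, 36, 31 bp.

38, 36, 31 bp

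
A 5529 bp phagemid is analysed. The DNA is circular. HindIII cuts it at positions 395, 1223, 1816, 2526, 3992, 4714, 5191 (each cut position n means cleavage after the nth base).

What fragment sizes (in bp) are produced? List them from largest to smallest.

Circular molecule, 7 cuts → 7 fragments:
  1223 − 395 = 828 bp
  1816 − 1223 = 593 bp
  2526 − 1816 = 710 bp
  3992 − 2526 = 1466 bp
  4714 − 3992 = 722 bp
  5191 − 4714 = 477 bp
  wrap: 5529 − 5191 + 395 = 733 bp
Sorted largest to smallest: 1466, 828, 733, 722, 710, 593, 477 bp.

1466, 828, 733, 722, 710, 593, 477 bp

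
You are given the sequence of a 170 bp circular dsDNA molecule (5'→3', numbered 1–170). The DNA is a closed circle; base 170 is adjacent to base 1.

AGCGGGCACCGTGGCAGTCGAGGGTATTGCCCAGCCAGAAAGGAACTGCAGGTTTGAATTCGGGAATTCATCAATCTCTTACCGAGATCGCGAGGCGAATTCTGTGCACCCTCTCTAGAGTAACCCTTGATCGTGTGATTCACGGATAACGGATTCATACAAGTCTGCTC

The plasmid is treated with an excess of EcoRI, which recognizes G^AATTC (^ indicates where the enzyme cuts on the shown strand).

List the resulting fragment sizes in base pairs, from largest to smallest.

129, 33, 8 bp

EcoRI sites (GAATTC) start at positions 56, 64, 97.
EcoRI cuts after the first base of each site, so after positions 56, 64, 97.
Circular molecule, 3 cuts → 3 fragments:
  57–64 → 8 bp
  65–97 → 33 bp
  98–170 then 1–56 → 73 + 56 = 129 bp
Sorted largest to smallest: 129, 33, 8 bp.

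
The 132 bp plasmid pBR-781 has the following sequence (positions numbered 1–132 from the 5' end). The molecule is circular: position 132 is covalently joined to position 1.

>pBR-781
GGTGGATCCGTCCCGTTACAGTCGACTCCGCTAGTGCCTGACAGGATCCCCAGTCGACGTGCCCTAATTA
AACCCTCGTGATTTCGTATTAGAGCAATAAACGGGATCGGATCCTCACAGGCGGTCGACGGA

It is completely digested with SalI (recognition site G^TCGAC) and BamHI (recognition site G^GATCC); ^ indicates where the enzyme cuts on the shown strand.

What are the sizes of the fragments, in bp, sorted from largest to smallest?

SalI sites (GTCGAC) start at positions 21, 53, 124.
SalI cuts after the first base of each site, so after positions 21, 53, 124.
BamHI sites (GGATCC) start at positions 4, 44, 109.
BamHI cuts after the first base of each site, so after positions 4, 44, 109.
Combined cut positions: 4, 21, 44, 53, 109, 124.
Circular molecule, 6 cuts → 6 fragments:
  5–21 → 17 bp
  22–44 → 23 bp
  45–53 → 9 bp
  54–109 → 56 bp
  110–124 → 15 bp
  125–132 then 1–4 → 8 + 4 = 12 bp
Sorted largest to smallest: 56, 23, 17, 15, 12, 9 bp.

56, 23, 17, 15, 12, 9 bp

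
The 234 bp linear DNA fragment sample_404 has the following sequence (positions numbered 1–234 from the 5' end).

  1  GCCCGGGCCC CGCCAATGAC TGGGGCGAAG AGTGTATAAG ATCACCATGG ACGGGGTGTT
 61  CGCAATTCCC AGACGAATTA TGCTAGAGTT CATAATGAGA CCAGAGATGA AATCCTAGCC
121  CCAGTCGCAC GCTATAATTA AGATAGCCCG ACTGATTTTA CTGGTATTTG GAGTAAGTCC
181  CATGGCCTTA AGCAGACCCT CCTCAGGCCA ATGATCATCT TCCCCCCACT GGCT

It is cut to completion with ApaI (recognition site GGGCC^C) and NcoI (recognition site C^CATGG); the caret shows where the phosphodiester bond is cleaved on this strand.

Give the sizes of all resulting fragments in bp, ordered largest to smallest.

135, 54, 36, 9 bp

The ApaI site (GGGCCC) starts at position 5.
ApaI cuts after base 5 of each site (before the last base), so after position 9.
NcoI sites (CCATGG) start at positions 45, 180.
NcoI cuts after the first base of each site, so after positions 45, 180.
Combined cut positions: 9, 45, 180.
Linear molecule, 3 cuts → 4 fragments:
  1–9 → 9 bp
  10–45 → 36 bp
  46–180 → 135 bp
  181–234 → 54 bp
Sorted largest to smallest: 135, 54, 36, 9 bp.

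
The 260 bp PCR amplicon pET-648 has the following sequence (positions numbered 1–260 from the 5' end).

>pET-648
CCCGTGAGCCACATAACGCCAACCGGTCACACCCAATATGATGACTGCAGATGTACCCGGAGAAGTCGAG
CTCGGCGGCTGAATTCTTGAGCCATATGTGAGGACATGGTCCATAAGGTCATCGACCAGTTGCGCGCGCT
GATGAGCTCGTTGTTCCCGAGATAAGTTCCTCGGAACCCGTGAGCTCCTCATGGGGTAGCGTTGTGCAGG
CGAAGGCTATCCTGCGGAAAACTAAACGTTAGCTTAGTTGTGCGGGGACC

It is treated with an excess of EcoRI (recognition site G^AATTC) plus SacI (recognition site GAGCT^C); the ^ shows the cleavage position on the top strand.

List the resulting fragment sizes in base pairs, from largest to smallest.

74, 72, 67, 38, 9 bp

The EcoRI site (GAATTC) starts at position 81.
EcoRI cuts after the first base of each site, so after position 81.
SacI sites (GAGCTC) start at positions 68, 144, 182.
SacI cuts after base 5 of each site (before the last base), so after positions 72, 148, 186.
Combined cut positions: 72, 81, 148, 186.
Linear molecule, 4 cuts → 5 fragments:
  1–72 → 72 bp
  73–81 → 9 bp
  82–148 → 67 bp
  149–186 → 38 bp
  187–260 → 74 bp
Sorted largest to smallest: 74, 72, 67, 38, 9 bp.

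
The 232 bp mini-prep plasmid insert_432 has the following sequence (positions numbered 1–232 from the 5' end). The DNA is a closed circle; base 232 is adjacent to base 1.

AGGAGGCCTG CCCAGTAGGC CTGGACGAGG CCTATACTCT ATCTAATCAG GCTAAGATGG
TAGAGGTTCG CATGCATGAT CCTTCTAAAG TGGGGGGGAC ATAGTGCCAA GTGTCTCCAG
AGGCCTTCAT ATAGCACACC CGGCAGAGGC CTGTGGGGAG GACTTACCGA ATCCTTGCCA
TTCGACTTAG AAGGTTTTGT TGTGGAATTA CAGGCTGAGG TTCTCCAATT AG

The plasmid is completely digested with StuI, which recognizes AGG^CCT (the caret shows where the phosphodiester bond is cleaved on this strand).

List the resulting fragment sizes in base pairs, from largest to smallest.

StuI sites (AGGCCT) start at positions 4, 17, 28, 121, 147.
StuI cuts after base 3 of each site, so after positions 6, 19, 30, 123, 149.
Circular molecule, 5 cuts → 5 fragments:
  7–19 → 13 bp
  20–30 → 11 bp
  31–123 → 93 bp
  124–149 → 26 bp
  150–232 then 1–6 → 83 + 6 = 89 bp
Sorted largest to smallest: 93, 89, 26, 13, 11 bp.

93, 89, 26, 13, 11 bp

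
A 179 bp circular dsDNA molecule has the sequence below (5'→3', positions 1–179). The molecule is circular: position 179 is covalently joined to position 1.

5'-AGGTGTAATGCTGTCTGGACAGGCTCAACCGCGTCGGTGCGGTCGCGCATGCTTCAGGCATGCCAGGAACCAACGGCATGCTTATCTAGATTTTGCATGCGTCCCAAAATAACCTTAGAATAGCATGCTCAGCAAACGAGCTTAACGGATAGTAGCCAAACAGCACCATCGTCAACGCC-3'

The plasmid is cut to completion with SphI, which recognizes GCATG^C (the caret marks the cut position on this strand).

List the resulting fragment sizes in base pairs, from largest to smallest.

103, 28, 19, 18, 11 bp

SphI sites (GCATGC) start at positions 47, 58, 76, 95, 123.
SphI cuts after base 5 of each site (before the last base), so after positions 51, 62, 80, 99, 127.
Circular molecule, 5 cuts → 5 fragments:
  52–62 → 11 bp
  63–80 → 18 bp
  81–99 → 19 bp
  100–127 → 28 bp
  128–179 then 1–51 → 52 + 51 = 103 bp
Sorted largest to smallest: 103, 28, 19, 18, 11 bp.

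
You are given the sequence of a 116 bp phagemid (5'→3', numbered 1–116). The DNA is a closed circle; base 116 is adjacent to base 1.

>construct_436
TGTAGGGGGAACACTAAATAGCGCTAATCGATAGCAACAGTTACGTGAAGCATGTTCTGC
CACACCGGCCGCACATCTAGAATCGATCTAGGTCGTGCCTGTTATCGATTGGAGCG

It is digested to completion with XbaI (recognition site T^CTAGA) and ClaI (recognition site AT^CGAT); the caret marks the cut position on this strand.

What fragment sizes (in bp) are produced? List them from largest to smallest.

48, 39, 22, 7 bp

The XbaI site (TCTAGA) starts at position 76.
XbaI cuts after the first base of each site, so after position 76.
ClaI sites (ATCGAT) start at positions 27, 82, 104.
ClaI cuts after base 2 of each site, so after positions 28, 83, 105.
Combined cut positions: 28, 76, 83, 105.
Circular molecule, 4 cuts → 4 fragments:
  29–76 → 48 bp
  77–83 → 7 bp
  84–105 → 22 bp
  106–116 then 1–28 → 11 + 28 = 39 bp
Sorted largest to smallest: 48, 39, 22, 7 bp.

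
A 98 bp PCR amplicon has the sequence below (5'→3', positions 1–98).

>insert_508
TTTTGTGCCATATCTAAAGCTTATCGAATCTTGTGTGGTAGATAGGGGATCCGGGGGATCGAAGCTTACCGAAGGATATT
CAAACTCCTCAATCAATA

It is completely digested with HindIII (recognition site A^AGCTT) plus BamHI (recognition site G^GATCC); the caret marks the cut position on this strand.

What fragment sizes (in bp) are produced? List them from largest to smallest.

36, 30, 17, 15 bp

HindIII sites (AAGCTT) start at positions 17, 62.
HindIII cuts after the first base of each site, so after positions 17, 62.
The BamHI site (GGATCC) starts at position 47.
BamHI cuts after the first base of each site, so after position 47.
Combined cut positions: 17, 47, 62.
Linear molecule, 3 cuts → 4 fragments:
  1–17 → 17 bp
  18–47 → 30 bp
  48–62 → 15 bp
  63–98 → 36 bp
Sorted largest to smallest: 36, 30, 17, 15 bp.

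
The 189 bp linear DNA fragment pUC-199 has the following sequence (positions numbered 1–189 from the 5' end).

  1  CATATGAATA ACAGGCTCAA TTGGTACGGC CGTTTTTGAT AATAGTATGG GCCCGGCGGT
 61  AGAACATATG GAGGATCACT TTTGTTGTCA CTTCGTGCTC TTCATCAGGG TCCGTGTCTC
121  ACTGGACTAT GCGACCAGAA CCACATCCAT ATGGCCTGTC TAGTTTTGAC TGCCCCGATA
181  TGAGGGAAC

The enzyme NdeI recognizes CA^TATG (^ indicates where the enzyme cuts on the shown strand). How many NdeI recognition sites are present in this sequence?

CATATG occurs starting at positions 1, 65, 148.
NdeI cuts at 3 sites.

3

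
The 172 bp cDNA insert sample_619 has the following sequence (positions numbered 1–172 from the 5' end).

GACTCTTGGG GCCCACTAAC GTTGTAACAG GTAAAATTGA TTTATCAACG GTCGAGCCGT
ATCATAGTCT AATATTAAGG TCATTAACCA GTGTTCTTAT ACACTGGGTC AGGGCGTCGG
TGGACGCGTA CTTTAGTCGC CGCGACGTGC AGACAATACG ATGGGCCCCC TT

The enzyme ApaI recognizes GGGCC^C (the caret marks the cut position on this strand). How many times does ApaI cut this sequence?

2

GGGCCC occurs starting at positions 9, 163.
ApaI cuts at 2 sites.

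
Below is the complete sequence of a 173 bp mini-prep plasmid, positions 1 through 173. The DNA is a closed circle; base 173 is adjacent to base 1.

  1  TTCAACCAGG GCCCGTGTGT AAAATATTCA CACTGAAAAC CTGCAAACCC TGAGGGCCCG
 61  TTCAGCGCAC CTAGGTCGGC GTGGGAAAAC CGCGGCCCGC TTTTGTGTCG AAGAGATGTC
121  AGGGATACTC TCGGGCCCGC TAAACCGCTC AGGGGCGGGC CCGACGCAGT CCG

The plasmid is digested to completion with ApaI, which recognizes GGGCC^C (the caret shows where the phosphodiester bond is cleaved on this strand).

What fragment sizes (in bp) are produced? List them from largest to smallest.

ApaI sites (GGGCCC) start at positions 9, 54, 133, 157.
ApaI cuts after base 5 of each site (before the last base), so after positions 13, 58, 137, 161.
Circular molecule, 4 cuts → 4 fragments:
  14–58 → 45 bp
  59–137 → 79 bp
  138–161 → 24 bp
  162–173 then 1–13 → 12 + 13 = 25 bp
Sorted largest to smallest: 79, 45, 25, 24 bp.

79, 45, 25, 24 bp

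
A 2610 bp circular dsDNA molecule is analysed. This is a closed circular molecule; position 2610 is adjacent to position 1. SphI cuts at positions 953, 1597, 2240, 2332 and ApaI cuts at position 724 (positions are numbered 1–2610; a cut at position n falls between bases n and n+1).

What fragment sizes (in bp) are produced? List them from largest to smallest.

1002, 644, 643, 229, 92 bp

Combined cut positions (sorted): 724, 953, 1597, 2240, 2332.
Circular molecule, 5 cuts → 5 fragments:
  953 − 724 = 229 bp
  1597 − 953 = 644 bp
  2240 − 1597 = 643 bp
  2332 − 2240 = 92 bp
  wrap: 2610 − 2332 + 724 = 1002 bp
Sorted largest to smallest: 1002, 644, 643, 229, 92 bp.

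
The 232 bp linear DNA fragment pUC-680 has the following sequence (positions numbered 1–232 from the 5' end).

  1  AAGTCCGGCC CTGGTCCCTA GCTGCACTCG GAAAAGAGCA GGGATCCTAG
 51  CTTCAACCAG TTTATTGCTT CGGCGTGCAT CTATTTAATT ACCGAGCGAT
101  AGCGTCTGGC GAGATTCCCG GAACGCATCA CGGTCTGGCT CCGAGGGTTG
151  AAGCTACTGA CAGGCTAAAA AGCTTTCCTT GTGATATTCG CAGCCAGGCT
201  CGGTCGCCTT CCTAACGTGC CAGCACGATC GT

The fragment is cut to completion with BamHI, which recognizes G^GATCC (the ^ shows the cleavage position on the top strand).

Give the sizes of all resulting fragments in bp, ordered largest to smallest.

190, 42 bp

The BamHI site (GGATCC) starts at position 42.
BamHI cuts after the first base of each site, so after position 42.
Linear molecule, 1 cut → 2 fragments:
  1–42 → 42 bp
  43–232 → 190 bp
Sorted largest to smallest: 190, 42 bp.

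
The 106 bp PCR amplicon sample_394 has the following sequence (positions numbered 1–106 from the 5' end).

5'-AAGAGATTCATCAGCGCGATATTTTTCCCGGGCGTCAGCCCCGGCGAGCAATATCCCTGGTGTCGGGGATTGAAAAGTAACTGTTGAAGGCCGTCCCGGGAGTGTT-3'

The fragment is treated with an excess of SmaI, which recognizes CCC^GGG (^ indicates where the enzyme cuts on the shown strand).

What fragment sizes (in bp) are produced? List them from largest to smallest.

SmaI sites (CCCGGG) start at positions 27, 95.
SmaI cuts after base 3 of each site, so after positions 29, 97.
Linear molecule, 2 cuts → 3 fragments:
  1–29 → 29 bp
  30–97 → 68 bp
  98–106 → 9 bp
Sorted largest to smallest: 68, 29, 9 bp.

68, 29, 9 bp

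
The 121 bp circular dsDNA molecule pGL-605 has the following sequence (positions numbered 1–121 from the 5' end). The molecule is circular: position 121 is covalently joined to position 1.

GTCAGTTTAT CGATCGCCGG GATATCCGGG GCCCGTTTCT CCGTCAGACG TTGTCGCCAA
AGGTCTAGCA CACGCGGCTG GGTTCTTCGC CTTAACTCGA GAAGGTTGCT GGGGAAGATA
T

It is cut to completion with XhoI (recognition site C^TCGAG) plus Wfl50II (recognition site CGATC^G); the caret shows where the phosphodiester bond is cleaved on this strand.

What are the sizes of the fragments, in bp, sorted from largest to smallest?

The XhoI site (CTCGAG) starts at position 96.
XhoI cuts after the first base of each site, so after position 96.
The Wfl50II site (CGATCG) starts at position 11.
Wfl50II cuts after base 5 of each site (before the last base), so after position 15.
Combined cut positions: 15, 96.
Circular molecule, 2 cuts → 2 fragments:
  16–96 → 81 bp
  97–121 then 1–15 → 25 + 15 = 40 bp
Sorted largest to smallest: 81, 40 bp.

81, 40 bp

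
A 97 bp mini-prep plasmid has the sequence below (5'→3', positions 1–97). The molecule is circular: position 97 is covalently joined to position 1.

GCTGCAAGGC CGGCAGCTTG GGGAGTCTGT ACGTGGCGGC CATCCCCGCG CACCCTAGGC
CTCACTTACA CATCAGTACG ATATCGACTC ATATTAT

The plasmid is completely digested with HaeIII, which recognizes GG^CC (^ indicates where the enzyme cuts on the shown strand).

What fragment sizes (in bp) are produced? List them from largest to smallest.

47, 30, 20 bp

HaeIII sites (GGCC) start at positions 8, 38, 58.
HaeIII cuts after base 2 of each site, so after positions 9, 39, 59.
Circular molecule, 3 cuts → 3 fragments:
  10–39 → 30 bp
  40–59 → 20 bp
  60–97 then 1–9 → 38 + 9 = 47 bp
Sorted largest to smallest: 47, 30, 20 bp.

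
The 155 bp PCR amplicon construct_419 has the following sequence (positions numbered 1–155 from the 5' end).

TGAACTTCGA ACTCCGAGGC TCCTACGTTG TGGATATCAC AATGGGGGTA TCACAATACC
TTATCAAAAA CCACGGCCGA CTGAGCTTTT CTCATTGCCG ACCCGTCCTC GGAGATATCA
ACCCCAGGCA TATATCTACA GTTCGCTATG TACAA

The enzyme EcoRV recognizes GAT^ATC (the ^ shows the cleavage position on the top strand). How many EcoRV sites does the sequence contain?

2

GATATC occurs starting at positions 33, 114.
EcoRV cuts at 2 sites.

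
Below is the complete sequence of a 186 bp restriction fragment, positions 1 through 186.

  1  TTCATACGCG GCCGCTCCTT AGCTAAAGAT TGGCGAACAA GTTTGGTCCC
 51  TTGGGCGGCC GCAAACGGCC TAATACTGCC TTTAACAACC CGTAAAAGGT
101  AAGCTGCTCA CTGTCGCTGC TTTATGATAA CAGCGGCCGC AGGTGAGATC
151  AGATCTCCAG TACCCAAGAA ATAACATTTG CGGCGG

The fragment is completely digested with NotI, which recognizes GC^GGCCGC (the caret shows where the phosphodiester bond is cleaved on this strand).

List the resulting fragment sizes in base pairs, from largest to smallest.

NotI sites (GCGGCCGC) start at positions 8, 55, 133.
NotI cuts after base 2 of each site, so after positions 9, 56, 134.
Linear molecule, 3 cuts → 4 fragments:
  1–9 → 9 bp
  10–56 → 47 bp
  57–134 → 78 bp
  135–186 → 52 bp
Sorted largest to smallest: 78, 52, 47, 9 bp.

78, 52, 47, 9 bp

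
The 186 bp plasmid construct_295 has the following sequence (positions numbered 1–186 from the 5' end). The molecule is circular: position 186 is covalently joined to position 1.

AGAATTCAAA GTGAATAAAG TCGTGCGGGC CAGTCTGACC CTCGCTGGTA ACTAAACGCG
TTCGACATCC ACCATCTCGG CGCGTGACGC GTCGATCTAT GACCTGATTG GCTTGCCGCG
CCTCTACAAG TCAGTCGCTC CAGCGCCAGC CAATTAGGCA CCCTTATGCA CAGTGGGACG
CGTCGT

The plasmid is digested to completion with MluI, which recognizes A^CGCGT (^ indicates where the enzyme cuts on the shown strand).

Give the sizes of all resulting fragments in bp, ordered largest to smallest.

MluI sites (ACGCGT) start at positions 56, 87, 178.
MluI cuts after the first base of each site, so after positions 56, 87, 178.
Circular molecule, 3 cuts → 3 fragments:
  57–87 → 31 bp
  88–178 → 91 bp
  179–186 then 1–56 → 8 + 56 = 64 bp
Sorted largest to smallest: 91, 64, 31 bp.

91, 64, 31 bp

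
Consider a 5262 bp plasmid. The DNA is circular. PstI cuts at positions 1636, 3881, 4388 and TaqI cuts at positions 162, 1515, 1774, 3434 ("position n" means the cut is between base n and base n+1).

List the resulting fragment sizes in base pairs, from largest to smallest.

1660, 1353, 1036, 507, 447, 138, 121 bp

Combined cut positions (sorted): 162, 1515, 1636, 1774, 3434, 3881, 4388.
Circular molecule, 7 cuts → 7 fragments:
  1515 − 162 = 1353 bp
  1636 − 1515 = 121 bp
  1774 − 1636 = 138 bp
  3434 − 1774 = 1660 bp
  3881 − 3434 = 447 bp
  4388 − 3881 = 507 bp
  wrap: 5262 − 4388 + 162 = 1036 bp
Sorted largest to smallest: 1660, 1353, 1036, 507, 447, 138, 121 bp.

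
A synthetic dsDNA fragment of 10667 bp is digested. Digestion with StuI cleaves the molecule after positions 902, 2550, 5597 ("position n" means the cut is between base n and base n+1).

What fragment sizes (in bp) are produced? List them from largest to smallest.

Linear molecule, 3 cuts → 4 fragments:
  902 − 0 = 902 bp
  2550 − 902 = 1648 bp
  5597 − 2550 = 3047 bp
  10667 − 5597 = 5070 bp
Sorted largest to smallest: 5070, 3047, 1648, 902 bp.

5070, 3047, 1648, 902 bp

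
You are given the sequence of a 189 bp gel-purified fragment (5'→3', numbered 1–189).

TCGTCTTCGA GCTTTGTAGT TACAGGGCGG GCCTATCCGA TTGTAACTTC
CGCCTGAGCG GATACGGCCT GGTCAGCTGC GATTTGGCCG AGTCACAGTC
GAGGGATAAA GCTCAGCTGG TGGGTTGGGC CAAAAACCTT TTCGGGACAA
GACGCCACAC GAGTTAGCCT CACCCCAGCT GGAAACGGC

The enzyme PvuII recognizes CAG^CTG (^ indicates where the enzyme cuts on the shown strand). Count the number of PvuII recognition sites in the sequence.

CAGCTG occurs starting at positions 74, 114, 176.
PvuII cuts at 3 sites.

3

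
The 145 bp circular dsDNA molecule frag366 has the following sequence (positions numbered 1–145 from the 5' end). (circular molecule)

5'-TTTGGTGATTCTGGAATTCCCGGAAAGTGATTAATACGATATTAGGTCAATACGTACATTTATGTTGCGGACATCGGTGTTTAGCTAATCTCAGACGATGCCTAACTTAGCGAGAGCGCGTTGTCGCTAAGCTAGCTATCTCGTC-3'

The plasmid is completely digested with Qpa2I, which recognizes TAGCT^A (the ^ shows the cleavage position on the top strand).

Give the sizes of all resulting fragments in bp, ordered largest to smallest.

94, 51 bp

Qpa2I sites (TAGCTA) start at positions 82, 133.
Qpa2I cuts after base 5 of each site (before the last base), so after positions 86, 137.
Circular molecule, 2 cuts → 2 fragments:
  87–137 → 51 bp
  138–145 then 1–86 → 8 + 86 = 94 bp
Sorted largest to smallest: 94, 51 bp.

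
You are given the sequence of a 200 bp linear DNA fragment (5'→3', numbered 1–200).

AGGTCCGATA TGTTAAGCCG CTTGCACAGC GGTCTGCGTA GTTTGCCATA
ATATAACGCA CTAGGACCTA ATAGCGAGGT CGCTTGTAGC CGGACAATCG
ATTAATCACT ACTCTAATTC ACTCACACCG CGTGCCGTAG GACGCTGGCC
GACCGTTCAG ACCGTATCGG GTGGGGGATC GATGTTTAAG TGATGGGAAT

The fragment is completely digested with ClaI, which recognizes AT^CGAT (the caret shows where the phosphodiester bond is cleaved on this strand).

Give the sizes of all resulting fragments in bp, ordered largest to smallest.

ClaI sites (ATCGAT) start at positions 97, 178.
ClaI cuts after base 2 of each site, so after positions 98, 179.
Linear molecule, 2 cuts → 3 fragments:
  1–98 → 98 bp
  99–179 → 81 bp
  180–200 → 21 bp
Sorted largest to smallest: 98, 81, 21 bp.

98, 81, 21 bp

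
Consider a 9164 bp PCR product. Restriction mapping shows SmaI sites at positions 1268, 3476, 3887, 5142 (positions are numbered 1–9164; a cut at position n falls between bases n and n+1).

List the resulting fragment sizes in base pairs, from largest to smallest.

Linear molecule, 4 cuts → 5 fragments:
  1268 − 0 = 1268 bp
  3476 − 1268 = 2208 bp
  3887 − 3476 = 411 bp
  5142 − 3887 = 1255 bp
  9164 − 5142 = 4022 bp
Sorted largest to smallest: 4022, 2208, 1268, 1255, 411 bp.

4022, 2208, 1268, 1255, 411 bp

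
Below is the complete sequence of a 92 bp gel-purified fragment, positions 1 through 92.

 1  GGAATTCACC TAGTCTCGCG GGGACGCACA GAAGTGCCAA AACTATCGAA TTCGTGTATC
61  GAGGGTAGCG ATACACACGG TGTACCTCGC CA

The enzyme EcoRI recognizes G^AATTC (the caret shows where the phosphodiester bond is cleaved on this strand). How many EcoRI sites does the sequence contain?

GAATTC occurs starting at positions 2, 48.
EcoRI cuts at 2 sites.

2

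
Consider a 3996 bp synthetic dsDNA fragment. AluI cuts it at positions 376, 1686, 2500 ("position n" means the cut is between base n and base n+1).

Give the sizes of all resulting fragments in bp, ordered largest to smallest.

1496, 1310, 814, 376 bp

Linear molecule, 3 cuts → 4 fragments:
  376 − 0 = 376 bp
  1686 − 376 = 1310 bp
  2500 − 1686 = 814 bp
  3996 − 2500 = 1496 bp
Sorted largest to smallest: 1496, 1310, 814, 376 bp.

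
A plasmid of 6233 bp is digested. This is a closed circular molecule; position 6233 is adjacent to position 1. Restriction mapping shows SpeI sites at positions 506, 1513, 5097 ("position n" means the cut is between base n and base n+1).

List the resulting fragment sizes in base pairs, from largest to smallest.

3584, 1642, 1007 bp

Circular molecule, 3 cuts → 3 fragments:
  1513 − 506 = 1007 bp
  5097 − 1513 = 3584 bp
  wrap: 6233 − 5097 + 506 = 1642 bp
Sorted largest to smallest: 3584, 1642, 1007 bp.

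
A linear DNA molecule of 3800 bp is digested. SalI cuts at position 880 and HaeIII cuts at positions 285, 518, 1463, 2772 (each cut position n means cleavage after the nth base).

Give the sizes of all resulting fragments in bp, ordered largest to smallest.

Combined cut positions (sorted): 285, 518, 880, 1463, 2772.
Linear molecule, 5 cuts → 6 fragments:
  285 − 0 = 285 bp
  518 − 285 = 233 bp
  880 − 518 = 362 bp
  1463 − 880 = 583 bp
  2772 − 1463 = 1309 bp
  3800 − 2772 = 1028 bp
Sorted largest to smallest: 1309, 1028, 583, 362, 285, 233 bp.

1309, 1028, 583, 362, 285, 233 bp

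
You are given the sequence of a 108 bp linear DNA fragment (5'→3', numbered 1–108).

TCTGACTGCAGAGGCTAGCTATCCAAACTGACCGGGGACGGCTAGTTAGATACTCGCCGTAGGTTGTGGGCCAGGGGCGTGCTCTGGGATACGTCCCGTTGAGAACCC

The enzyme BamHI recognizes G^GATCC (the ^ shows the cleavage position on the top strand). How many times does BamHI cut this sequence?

No occurrence of GGATCC is present in the sequence.
BamHI does not cut: 0 sites.

0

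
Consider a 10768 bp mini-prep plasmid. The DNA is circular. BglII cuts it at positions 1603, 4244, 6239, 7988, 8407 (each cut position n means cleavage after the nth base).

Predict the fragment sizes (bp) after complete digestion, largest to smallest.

3964, 2641, 1995, 1749, 419 bp

Circular molecule, 5 cuts → 5 fragments:
  4244 − 1603 = 2641 bp
  6239 − 4244 = 1995 bp
  7988 − 6239 = 1749 bp
  8407 − 7988 = 419 bp
  wrap: 10768 − 8407 + 1603 = 3964 bp
Sorted largest to smallest: 3964, 2641, 1995, 1749, 419 bp.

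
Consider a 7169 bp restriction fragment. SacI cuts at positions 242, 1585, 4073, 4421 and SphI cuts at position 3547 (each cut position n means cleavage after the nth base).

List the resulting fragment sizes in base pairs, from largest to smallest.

Combined cut positions (sorted): 242, 1585, 3547, 4073, 4421.
Linear molecule, 5 cuts → 6 fragments:
  242 − 0 = 242 bp
  1585 − 242 = 1343 bp
  3547 − 1585 = 1962 bp
  4073 − 3547 = 526 bp
  4421 − 4073 = 348 bp
  7169 − 4421 = 2748 bp
Sorted largest to smallest: 2748, 1962, 1343, 526, 348, 242 bp.

2748, 1962, 1343, 526, 348, 242 bp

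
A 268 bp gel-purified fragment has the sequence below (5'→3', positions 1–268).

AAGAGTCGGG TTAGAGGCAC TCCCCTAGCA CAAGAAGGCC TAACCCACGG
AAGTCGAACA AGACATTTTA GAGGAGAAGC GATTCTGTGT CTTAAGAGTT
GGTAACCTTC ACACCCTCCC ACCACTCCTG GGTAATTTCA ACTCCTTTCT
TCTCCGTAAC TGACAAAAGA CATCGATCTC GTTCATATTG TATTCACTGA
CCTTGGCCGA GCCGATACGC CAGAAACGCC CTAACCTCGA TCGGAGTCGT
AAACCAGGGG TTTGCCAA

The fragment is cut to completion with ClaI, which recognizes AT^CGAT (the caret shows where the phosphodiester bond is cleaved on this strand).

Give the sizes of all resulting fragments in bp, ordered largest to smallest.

The ClaI site (ATCGAT) starts at position 172.
ClaI cuts after base 2 of each site, so after position 173.
Linear molecule, 1 cut → 2 fragments:
  1–173 → 173 bp
  174–268 → 95 bp
Sorted largest to smallest: 173, 95 bp.

173, 95 bp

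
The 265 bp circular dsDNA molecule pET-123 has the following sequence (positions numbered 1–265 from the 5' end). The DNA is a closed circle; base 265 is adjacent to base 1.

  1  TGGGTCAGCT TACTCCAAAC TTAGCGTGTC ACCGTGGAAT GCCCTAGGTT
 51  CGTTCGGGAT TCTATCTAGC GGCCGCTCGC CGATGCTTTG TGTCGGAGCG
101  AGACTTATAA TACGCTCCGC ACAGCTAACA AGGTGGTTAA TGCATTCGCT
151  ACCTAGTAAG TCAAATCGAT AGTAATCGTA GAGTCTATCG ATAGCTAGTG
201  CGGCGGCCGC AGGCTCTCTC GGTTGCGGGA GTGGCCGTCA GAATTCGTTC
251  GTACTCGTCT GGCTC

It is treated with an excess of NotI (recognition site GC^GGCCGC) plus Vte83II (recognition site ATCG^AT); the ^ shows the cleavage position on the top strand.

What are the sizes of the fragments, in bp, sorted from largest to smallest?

NotI sites (GCGGCCGC) start at positions 69, 203.
NotI cuts after base 2 of each site, so after positions 70, 204.
Vte83II sites (ATCGAT) start at positions 165, 187.
Vte83II cuts after base 4 of each site, so after positions 168, 190.
Combined cut positions: 70, 168, 190, 204.
Circular molecule, 4 cuts → 4 fragments:
  71–168 → 98 bp
  169–190 → 22 bp
  191–204 → 14 bp
  205–265 then 1–70 → 61 + 70 = 131 bp
Sorted largest to smallest: 131, 98, 22, 14 bp.

131, 98, 22, 14 bp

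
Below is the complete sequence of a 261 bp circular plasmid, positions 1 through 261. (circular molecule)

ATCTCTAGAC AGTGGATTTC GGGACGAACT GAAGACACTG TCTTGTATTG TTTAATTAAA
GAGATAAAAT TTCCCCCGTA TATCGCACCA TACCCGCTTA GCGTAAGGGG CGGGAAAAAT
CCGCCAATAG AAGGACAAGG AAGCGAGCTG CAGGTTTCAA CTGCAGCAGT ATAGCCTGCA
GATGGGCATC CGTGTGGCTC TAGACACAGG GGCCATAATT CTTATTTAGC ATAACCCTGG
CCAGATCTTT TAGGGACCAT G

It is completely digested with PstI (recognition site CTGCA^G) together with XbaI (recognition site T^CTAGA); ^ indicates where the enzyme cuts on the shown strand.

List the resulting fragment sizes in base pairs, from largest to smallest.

PstI sites (CTGCAG) start at positions 148, 161, 176.
PstI cuts after base 5 of each site (before the last base), so after positions 152, 165, 180.
XbaI sites (TCTAGA) start at positions 4, 199.
XbaI cuts after the first base of each site, so after positions 4, 199.
Combined cut positions: 4, 152, 165, 180, 199.
Circular molecule, 5 cuts → 5 fragments:
  5–152 → 148 bp
  153–165 → 13 bp
  166–180 → 15 bp
  181–199 → 19 bp
  200–261 then 1–4 → 62 + 4 = 66 bp
Sorted largest to smallest: 148, 66, 19, 15, 13 bp.

148, 66, 19, 15, 13 bp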